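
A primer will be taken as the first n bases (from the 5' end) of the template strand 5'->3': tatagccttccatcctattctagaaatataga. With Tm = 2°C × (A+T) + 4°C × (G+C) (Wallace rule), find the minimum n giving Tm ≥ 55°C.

n = 20

First 19 bases: TATAGCCTTCCATCCTATT → Tm = 52°C (< 55°C)
First 20 bases: TATAGCCTTCCATCCTATTC → Tm = 56°C (≥ 55°C)
Each additional base adds 2°C (A/T) or 4°C (G/C), so Tm is non-decreasing in n; n = 20 is the first length to reach 55°C.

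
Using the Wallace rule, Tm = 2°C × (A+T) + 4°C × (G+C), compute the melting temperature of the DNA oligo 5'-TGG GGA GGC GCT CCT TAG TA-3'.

Scanning the sequence gives C=4, T=5, A=3, G=8.
A+T = 8, G+C = 12
Tm = 2(8) + 4(12) = 16 + 48 = 64°C

64°C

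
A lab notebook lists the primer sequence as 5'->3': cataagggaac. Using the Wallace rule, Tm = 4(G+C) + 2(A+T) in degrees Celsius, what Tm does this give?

Counting bases: A=5, T=1, G=3, C=2
A+T = 6, G+C = 5
Tm = 4·5 + 2·6 = 20 + 12 = 32°C

32°C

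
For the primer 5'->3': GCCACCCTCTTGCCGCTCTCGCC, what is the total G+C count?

17

Counting bases: T=5, C=13, G=4, A=1
G+C = 4 + 13 = 17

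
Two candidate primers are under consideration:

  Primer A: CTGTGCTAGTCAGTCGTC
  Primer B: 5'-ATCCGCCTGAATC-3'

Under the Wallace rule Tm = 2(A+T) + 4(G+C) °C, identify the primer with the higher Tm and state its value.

Primer A, 56°C

Primer A: A+T=8, G+C=10 → Tm = 2(8)+4(10) = 56°C
Primer B: A+T=6, G+C=7 → Tm = 2(6)+4(7) = 40°C
56°C vs 40°C → primer A is higher.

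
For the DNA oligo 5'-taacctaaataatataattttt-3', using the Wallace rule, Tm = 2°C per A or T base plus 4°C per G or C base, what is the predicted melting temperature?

48°C

C=2, A=10, G=0, T=10
A+T = 20, G+C = 2
Tm = 4·2 + 2·20 = 8 + 40 = 48°C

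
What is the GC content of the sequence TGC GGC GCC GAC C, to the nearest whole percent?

85%

Counting bases: T=1, G=5, C=6, A=1
G+C = 5 + 6 = 11 out of 13 bases
%GC = 11/13 × 100 = 84.62% ≈ 85%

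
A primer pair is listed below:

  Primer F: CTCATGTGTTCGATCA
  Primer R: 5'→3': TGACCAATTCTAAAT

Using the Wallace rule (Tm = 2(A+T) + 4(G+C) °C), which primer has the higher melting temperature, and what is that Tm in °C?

Primer F, 46°C

Primer F: A+T=9, G+C=7 → Tm = 2(9)+4(7) = 46°C
Primer R: A+T=11, G+C=4 → Tm = 2(11)+4(4) = 38°C
46°C vs 38°C → primer F is higher.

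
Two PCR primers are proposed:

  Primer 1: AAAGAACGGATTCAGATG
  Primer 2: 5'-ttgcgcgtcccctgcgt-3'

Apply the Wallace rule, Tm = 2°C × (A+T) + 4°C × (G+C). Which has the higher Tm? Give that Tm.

Primer 1: A+T=11, G+C=7 → Tm = 2(11)+4(7) = 50°C
Primer 2: A+T=5, G+C=12 → Tm = 2(5)+4(12) = 58°C
50°C vs 58°C → primer 2 is higher.

Primer 2, 58°C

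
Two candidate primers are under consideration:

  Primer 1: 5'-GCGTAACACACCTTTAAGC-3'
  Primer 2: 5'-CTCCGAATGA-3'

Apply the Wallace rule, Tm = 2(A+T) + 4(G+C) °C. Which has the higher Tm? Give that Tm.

Primer 1: A+T=10, G+C=9 → Tm = 2(10)+4(9) = 56°C
Primer 2: A+T=5, G+C=5 → Tm = 2(5)+4(5) = 30°C
56°C vs 30°C → primer 1 is higher.

Primer 1, 56°C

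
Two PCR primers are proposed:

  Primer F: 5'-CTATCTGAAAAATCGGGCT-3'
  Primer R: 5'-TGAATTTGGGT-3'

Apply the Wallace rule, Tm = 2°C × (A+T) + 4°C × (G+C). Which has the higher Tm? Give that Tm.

Primer F: A+T=11, G+C=8 → Tm = 2(11)+4(8) = 54°C
Primer R: A+T=7, G+C=4 → Tm = 2(7)+4(4) = 30°C
54°C vs 30°C → primer F is higher.

Primer F, 54°C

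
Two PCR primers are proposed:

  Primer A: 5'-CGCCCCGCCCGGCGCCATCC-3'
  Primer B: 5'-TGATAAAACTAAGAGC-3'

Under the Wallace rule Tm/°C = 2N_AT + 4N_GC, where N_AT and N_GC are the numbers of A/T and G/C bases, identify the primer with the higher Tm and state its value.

Primer A: A+T=2, G+C=18 → Tm = 2(2)+4(18) = 76°C
Primer B: A+T=11, G+C=5 → Tm = 2(11)+4(5) = 42°C
76°C vs 42°C → primer A is higher.

Primer A, 76°C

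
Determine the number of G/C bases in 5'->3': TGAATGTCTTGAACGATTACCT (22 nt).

T=8, A=6, C=4, G=4
G+C = 4 + 4 = 8

8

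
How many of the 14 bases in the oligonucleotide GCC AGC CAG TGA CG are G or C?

Scanning the sequence gives A=3, G=5, T=1, C=5.
Total G or C: 5 + 5 = 10

10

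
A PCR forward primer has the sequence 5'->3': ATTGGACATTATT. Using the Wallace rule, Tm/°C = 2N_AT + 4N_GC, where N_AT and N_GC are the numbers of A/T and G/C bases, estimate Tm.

32°C

Counting bases: G=2, A=4, T=6, C=1
A+T = 10, G+C = 3
Tm = 2×10 + 4×3 = 32°C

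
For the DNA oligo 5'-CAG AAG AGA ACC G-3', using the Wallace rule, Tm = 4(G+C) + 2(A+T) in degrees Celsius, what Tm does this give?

40°C

Scanning the sequence gives A=6, G=4, T=0, C=3.
AT pairs contribute 6, GC pairs contribute 7.
Tm = 4·7 + 2·6 = 28 + 12 = 40°C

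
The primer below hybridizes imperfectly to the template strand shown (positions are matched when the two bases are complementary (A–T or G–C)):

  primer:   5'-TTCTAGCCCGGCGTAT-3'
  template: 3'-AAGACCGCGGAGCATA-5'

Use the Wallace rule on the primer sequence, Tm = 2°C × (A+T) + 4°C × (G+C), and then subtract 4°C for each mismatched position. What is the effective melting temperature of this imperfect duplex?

34°C

Primer base counts: A=2, T=5, G=4, C=5 → A+T=7, G+C=9
Perfect-match Tm = 2(7) + 4(9) = 14 + 36 = 50°C
Mismatches (positions where the bases are not complementary): 4 (at positions 5, 8, 10, 11)
Effective Tm = 50 − 4×4 = 50 − 16 = 34°C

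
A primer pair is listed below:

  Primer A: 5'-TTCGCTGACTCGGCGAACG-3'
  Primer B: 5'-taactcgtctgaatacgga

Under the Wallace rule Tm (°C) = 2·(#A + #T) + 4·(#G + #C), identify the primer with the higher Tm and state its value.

Primer A, 62°C

Primer A: A+T=7, G+C=12 → Tm = 2(7)+4(12) = 62°C
Primer B: A+T=11, G+C=8 → Tm = 2(11)+4(8) = 54°C
62°C vs 54°C → primer A is higher.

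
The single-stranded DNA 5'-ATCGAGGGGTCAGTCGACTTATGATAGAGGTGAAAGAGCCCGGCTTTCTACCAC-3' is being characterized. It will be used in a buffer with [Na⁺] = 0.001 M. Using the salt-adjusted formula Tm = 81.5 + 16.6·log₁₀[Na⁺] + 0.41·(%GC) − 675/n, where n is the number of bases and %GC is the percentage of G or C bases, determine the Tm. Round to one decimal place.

Length n = 54. Base counts: C=12, G=16, A=14, T=12
G+C = 28, so %GC = 28/54 × 100 = 51.852%
Salt term: 16.6 × (-3) = -49.8
GC term: 0.41 × 51.852 = 21.259; length term: −675/54 = −12.5
Tm = 81.5 + (-49.8) + 21.259 − 12.5 = 40.459 → 40.5°C

40.5°C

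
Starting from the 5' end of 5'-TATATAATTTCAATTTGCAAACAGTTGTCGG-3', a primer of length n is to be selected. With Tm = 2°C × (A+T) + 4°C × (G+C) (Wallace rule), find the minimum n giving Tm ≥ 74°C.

First 29 bases: TATATAATTTCAATTTGCAAACAGTTGTC → Tm = 72°C (< 74°C)
First 30 bases: TATATAATTTCAATTTGCAAACAGTTGTCG → Tm = 76°C (≥ 74°C)
Since every base adds ≥2°C, Tm only increases with n, so the threshold is first crossed at n = 30.

n = 30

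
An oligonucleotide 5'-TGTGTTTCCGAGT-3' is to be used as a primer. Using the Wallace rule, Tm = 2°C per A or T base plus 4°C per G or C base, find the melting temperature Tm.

G=4, T=6, C=2, A=1
AT pairs contribute 7, GC pairs contribute 6.
Tm = 4·6 + 2·7 = 24 + 14 = 38°C

38°C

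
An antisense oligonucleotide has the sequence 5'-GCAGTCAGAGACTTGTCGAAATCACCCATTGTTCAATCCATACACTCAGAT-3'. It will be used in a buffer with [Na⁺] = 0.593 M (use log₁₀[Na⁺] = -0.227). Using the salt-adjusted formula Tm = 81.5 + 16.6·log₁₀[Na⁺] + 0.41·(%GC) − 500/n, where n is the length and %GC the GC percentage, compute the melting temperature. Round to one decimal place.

85.6°C

Length n = 51. Scanning the sequence gives G=8, A=16, T=13, C=14.
G+C = 22, so %GC = 22/51 × 100 = 43.137%
Salt term: 16.6 × (-0.227) = -3.768
GC term: 0.41 × 43.137 = 17.686; length term: −500/51 = −9.804
Tm = 81.5 + (-3.768) + 17.686 − 9.804 = 85.614 → 85.6°C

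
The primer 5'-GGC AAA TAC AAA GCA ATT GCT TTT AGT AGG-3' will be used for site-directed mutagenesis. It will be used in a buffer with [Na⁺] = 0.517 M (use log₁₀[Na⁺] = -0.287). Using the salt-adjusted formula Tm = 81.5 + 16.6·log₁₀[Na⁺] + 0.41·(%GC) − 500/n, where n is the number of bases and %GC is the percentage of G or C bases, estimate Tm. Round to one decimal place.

Length n = 30. Scanning the sequence gives G=7, T=8, A=11, C=4.
G+C = 11, so %GC = 11/30 × 100 = 36.667%
Salt term: 16.6 × (-0.287) = -4.764
GC term: 0.41 × 36.667 = 15.033; length term: −500/30 = −16.667
Tm = 81.5 + (-4.764) + 15.033 − 16.667 = 75.102 → 75.1°C

75.1°C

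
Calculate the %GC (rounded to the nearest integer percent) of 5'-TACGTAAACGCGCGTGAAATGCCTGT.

50%

Counting bases: G=7, A=7, T=6, C=6
G+C = 7 + 6 = 13 out of 26 bases
%GC = 13/26 × 100 = 50% ≈ 50%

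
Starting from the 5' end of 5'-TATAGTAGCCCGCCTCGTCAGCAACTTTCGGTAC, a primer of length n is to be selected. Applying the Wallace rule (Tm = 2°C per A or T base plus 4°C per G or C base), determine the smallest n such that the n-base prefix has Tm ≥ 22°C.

n = 9

First 8 bases: TATAGTAG → Tm = 20°C (< 22°C)
First 9 bases: TATAGTAGC → Tm = 24°C (≥ 22°C)
Since every base adds ≥2°C, Tm only increases with n, so the threshold is first crossed at n = 9.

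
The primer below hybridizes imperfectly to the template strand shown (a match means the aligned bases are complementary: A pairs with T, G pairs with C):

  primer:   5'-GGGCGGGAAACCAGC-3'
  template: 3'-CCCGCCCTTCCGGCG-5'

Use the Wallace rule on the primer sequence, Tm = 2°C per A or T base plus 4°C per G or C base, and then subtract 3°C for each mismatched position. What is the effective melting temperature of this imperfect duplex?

Primer base counts: A=4, T=0, G=7, C=4 → A+T=4, G+C=11
Perfect-match Tm = 2(4) + 4(11) = 8 + 44 = 52°C
Mismatches (positions where the bases are not complementary): 3 (at positions 10, 11, 13)
Effective Tm = 52 − 3×3 = 52 − 9 = 43°C

43°C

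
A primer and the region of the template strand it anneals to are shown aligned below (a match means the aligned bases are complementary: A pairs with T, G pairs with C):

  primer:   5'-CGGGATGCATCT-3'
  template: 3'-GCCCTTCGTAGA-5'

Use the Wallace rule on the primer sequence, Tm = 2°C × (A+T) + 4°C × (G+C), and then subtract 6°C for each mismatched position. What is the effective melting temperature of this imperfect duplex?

Primer base counts: A=2, T=3, G=4, C=3 → A+T=5, G+C=7
Perfect-match Tm = 2(5) + 4(7) = 10 + 28 = 38°C
Mismatches (positions where the bases are not complementary): 1 (at position 6)
Effective Tm = 38 − 1×6 = 38 − 6 = 32°C

32°C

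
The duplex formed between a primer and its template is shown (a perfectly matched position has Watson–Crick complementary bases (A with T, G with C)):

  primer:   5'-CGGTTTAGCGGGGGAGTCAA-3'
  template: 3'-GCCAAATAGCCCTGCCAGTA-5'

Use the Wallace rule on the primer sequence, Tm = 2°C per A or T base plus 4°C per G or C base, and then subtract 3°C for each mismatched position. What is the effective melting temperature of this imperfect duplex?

49°C

Primer base counts: A=4, T=4, G=9, C=3 → A+T=8, G+C=12
Perfect-match Tm = 2(8) + 4(12) = 16 + 48 = 64°C
Mismatches (positions where the bases are not complementary): 5 (at positions 8, 13, 14, 15, 20)
Effective Tm = 64 − 5×3 = 64 − 15 = 49°C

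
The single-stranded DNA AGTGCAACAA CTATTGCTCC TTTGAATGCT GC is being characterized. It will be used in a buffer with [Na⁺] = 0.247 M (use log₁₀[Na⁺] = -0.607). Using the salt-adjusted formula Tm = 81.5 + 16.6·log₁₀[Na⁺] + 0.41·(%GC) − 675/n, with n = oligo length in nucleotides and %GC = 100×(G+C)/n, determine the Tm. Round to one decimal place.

Length n = 32. Counting bases: A=8, G=6, C=8, T=10
G+C = 14, so %GC = 14/32 × 100 = 43.75%
Salt term: 16.6 × (-0.607) = -10.076
GC term: 0.41 × 43.75 = 17.938; length term: −675/32 = −21.094
Tm = 81.5 + (-10.076) + 17.938 − 21.094 = 68.268 → 68.3°C

68.3°C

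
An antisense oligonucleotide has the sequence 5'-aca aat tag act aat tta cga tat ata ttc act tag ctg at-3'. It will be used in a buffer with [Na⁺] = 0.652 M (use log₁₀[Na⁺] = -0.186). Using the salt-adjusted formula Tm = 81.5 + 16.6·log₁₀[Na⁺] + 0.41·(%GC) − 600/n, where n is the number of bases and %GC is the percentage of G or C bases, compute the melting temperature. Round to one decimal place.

73.8°C

Length n = 41. Scanning the sequence gives A=16, C=6, G=4, T=15.
G+C = 10, so %GC = 10/41 × 100 = 24.39%
Salt term: 16.6 × (-0.186) = -3.088
GC term: 0.41 × 24.39 = 10; length term: −600/41 = −14.634
Tm = 81.5 + (-3.088) + 10 − 14.634 = 73.778 → 73.8°C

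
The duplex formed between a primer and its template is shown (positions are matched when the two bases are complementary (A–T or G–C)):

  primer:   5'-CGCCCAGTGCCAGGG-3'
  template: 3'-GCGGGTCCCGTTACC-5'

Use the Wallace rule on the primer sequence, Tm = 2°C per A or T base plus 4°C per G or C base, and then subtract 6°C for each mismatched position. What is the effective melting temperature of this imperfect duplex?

Primer base counts: A=2, T=1, G=6, C=6 → A+T=3, G+C=12
Perfect-match Tm = 2(3) + 4(12) = 6 + 48 = 54°C
Mismatches (positions where the bases are not complementary): 3 (at positions 8, 11, 13)
Effective Tm = 54 − 3×6 = 54 − 18 = 36°C

36°C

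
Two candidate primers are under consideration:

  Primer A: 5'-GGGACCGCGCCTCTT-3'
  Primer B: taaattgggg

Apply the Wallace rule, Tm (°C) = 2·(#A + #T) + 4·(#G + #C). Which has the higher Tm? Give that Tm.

Primer A, 52°C

Primer A: A+T=4, G+C=11 → Tm = 2(4)+4(11) = 52°C
Primer B: A+T=6, G+C=4 → Tm = 2(6)+4(4) = 28°C
52°C vs 28°C → primer A is higher.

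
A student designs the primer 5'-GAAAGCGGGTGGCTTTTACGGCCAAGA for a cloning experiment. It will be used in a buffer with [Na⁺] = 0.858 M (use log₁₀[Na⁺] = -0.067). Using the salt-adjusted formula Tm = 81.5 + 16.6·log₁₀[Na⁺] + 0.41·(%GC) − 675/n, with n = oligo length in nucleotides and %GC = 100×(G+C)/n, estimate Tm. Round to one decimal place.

Length n = 27. A=7, T=5, G=10, C=5
G+C = 15, so %GC = 15/27 × 100 = 55.556%
Salt term: 16.6 × (-0.067) = -1.112
GC term: 0.41 × 55.556 = 22.778; length term: −675/27 = −25
Tm = 81.5 + (-1.112) + 22.778 − 25 = 78.166 → 78.2°C

78.2°C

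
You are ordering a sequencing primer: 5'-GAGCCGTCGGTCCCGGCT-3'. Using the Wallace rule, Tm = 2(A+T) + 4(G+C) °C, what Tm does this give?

64°C

G=7, T=3, A=1, C=7
So N_AT = 4 and N_GC = 14.
Tm = 2×4 + 4×14 = 64°C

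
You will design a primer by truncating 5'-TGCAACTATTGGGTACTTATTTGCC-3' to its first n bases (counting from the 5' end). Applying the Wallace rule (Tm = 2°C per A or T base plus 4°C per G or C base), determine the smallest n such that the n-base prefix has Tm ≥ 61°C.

First 22 bases: TGCAACTATTGGGTACTTATTT → Tm = 58°C (< 61°C)
First 23 bases: TGCAACTATTGGGTACTTATTTG → Tm = 62°C (≥ 61°C)
Since every base adds ≥2°C, Tm only increases with n, so the threshold is first crossed at n = 23.

n = 23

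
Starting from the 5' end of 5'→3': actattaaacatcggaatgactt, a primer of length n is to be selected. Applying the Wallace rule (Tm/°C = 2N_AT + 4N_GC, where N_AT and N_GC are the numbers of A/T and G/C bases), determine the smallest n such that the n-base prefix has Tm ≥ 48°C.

First 18 bases: ACTATTAAACATCGGAAT → Tm = 46°C (< 48°C)
First 19 bases: ACTATTAAACATCGGAATG → Tm = 50°C (≥ 48°C)
Since every base adds ≥2°C, Tm only increases with n, so the threshold is first crossed at n = 19.

n = 19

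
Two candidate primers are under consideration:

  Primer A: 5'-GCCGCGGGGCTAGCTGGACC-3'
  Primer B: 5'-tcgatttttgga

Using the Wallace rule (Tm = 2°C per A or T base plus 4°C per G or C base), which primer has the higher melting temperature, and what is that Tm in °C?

Primer A: A+T=4, G+C=16 → Tm = 2(4)+4(16) = 72°C
Primer B: A+T=8, G+C=4 → Tm = 2(8)+4(4) = 32°C
72°C vs 32°C → primer A is higher.

Primer A, 72°C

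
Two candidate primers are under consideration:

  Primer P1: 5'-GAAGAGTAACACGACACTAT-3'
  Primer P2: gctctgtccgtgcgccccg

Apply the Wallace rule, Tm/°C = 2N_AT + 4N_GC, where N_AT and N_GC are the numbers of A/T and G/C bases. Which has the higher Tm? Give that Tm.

Primer P2, 68°C

Primer P1: A+T=12, G+C=8 → Tm = 2(12)+4(8) = 56°C
Primer P2: A+T=4, G+C=15 → Tm = 2(4)+4(15) = 68°C
56°C vs 68°C → primer P2 is higher.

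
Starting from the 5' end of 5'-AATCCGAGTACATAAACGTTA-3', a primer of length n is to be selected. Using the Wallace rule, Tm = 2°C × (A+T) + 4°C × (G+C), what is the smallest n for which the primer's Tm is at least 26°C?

First 8 bases: AATCCGAG → Tm = 24°C (< 26°C)
First 9 bases: AATCCGAGT → Tm = 26°C (≥ 26°C)
Since every base adds ≥2°C, Tm only increases with n, so the threshold is first crossed at n = 9.

n = 9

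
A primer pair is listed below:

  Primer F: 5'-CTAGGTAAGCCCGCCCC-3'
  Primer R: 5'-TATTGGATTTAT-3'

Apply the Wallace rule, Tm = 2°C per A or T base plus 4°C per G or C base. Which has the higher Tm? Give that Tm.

Primer F, 58°C

Primer F: A+T=5, G+C=12 → Tm = 2(5)+4(12) = 58°C
Primer R: A+T=10, G+C=2 → Tm = 2(10)+4(2) = 28°C
58°C vs 28°C → primer F is higher.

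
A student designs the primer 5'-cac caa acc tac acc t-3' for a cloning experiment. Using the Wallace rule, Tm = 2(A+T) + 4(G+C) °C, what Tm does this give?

Base counts: G=0, A=6, T=2, C=8
So N_AT = 8 and N_GC = 8.
Tm = 4·8 + 2·8 = 32 + 16 = 48°C

48°C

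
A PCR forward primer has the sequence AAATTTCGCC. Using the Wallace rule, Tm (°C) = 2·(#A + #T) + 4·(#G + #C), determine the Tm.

28°C

Counting bases: C=3, A=3, T=3, G=1
A+T = 6, G+C = 4
Tm = 2(6) + 4(4) = 12 + 16 = 28°C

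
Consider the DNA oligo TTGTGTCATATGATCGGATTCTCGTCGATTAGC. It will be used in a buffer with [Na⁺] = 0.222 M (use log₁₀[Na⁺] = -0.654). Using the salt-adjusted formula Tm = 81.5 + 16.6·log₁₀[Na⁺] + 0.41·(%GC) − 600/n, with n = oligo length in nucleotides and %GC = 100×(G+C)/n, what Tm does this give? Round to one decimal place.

69.9°C

Length n = 33. Base counts: C=6, T=13, G=8, A=6
G+C = 14, so %GC = 14/33 × 100 = 42.424%
Salt term: 16.6 × (-0.654) = -10.856
GC term: 0.41 × 42.424 = 17.394; length term: −600/33 = −18.182
Tm = 81.5 + (-10.856) + 17.394 − 18.182 = 69.856 → 69.9°C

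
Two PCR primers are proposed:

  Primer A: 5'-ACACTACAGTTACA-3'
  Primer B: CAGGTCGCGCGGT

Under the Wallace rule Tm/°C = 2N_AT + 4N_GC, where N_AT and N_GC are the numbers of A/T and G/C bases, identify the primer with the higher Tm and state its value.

Primer B, 46°C

Primer A: A+T=9, G+C=5 → Tm = 2(9)+4(5) = 38°C
Primer B: A+T=3, G+C=10 → Tm = 2(3)+4(10) = 46°C
38°C vs 46°C → primer B is higher.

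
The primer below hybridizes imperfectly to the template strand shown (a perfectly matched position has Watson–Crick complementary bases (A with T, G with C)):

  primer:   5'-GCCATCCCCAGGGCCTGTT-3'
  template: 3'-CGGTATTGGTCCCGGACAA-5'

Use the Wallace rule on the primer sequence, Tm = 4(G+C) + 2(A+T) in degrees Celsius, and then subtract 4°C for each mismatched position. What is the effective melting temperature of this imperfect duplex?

56°C

Primer base counts: A=2, T=4, G=5, C=8 → A+T=6, G+C=13
Perfect-match Tm = 2(6) + 4(13) = 12 + 52 = 64°C
Mismatches (positions where the bases are not complementary): 2 (at positions 6, 7)
Effective Tm = 64 − 2×4 = 64 − 8 = 56°C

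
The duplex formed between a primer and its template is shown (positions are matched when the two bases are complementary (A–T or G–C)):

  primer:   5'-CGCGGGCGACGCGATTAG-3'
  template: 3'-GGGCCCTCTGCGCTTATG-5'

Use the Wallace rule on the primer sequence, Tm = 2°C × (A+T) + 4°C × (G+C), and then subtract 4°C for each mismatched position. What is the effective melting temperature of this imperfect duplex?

Primer base counts: A=3, T=2, G=8, C=5 → A+T=5, G+C=13
Perfect-match Tm = 2(5) + 4(13) = 10 + 52 = 62°C
Mismatches (positions where the bases are not complementary): 4 (at positions 2, 7, 15, 18)
Effective Tm = 62 − 4×4 = 62 − 16 = 46°C

46°C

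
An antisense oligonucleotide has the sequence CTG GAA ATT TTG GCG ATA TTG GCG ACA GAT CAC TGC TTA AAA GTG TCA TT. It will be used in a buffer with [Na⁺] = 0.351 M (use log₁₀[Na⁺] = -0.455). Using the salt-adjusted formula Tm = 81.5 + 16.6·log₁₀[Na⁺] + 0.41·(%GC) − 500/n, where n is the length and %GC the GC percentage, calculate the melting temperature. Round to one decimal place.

80.3°C

Length n = 50. G=12, T=16, A=14, C=8
G+C = 20, so %GC = 20/50 × 100 = 40%
Salt term: 16.6 × (-0.455) = -7.553
GC term: 0.41 × 40 = 16.4; length term: −500/50 = −10
Tm = 81.5 + (-7.553) + 16.4 − 10 = 80.347 → 80.3°C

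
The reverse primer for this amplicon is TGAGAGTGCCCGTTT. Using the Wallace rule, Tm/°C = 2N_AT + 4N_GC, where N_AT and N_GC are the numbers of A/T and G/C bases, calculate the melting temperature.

46°C

Scanning the sequence gives C=3, T=5, A=2, G=5.
AT pairs contribute 7, GC pairs contribute 8.
Tm = 2×7 + 4×8 = 46°C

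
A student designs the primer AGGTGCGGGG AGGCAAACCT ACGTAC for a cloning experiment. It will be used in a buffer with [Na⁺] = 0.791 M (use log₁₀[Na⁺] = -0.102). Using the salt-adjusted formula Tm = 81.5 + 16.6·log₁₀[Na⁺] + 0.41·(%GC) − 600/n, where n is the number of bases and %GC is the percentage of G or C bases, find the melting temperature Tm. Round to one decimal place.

82.0°C

Length n = 26. Base counts: G=10, A=7, C=6, T=3
G+C = 16, so %GC = 16/26 × 100 = 61.538%
Salt term: 16.6 × (-0.102) = -1.693
GC term: 0.41 × 61.538 = 25.231; length term: −600/26 = −23.077
Tm = 81.5 + (-1.693) + 25.231 − 23.077 = 81.961 → 82.0°C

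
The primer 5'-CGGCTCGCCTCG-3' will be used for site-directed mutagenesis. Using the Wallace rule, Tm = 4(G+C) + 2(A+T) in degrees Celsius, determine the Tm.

Base counts: A=0, C=6, T=2, G=4
So N_AT = 2 and N_GC = 10.
Tm = 4·10 + 2·2 = 40 + 4 = 44°C

44°C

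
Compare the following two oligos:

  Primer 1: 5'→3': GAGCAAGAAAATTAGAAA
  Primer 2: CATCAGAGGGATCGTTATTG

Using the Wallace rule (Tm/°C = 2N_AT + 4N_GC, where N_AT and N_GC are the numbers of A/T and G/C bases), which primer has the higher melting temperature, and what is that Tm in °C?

Primer 2, 58°C

Primer 1: A+T=13, G+C=5 → Tm = 2(13)+4(5) = 46°C
Primer 2: A+T=11, G+C=9 → Tm = 2(11)+4(9) = 58°C
46°C vs 58°C → primer 2 is higher.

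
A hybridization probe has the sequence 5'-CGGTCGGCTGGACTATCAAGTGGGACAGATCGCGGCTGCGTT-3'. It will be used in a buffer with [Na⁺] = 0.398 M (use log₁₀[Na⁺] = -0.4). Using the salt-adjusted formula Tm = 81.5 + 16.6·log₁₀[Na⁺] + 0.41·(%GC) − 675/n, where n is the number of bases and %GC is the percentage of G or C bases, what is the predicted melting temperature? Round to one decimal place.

Length n = 42. Scanning the sequence gives T=9, C=10, G=16, A=7.
G+C = 26, so %GC = 26/42 × 100 = 61.905%
Salt term: 16.6 × (-0.4) = -6.64
GC term: 0.41 × 61.905 = 25.381; length term: −675/42 = −16.071
Tm = 81.5 + (-6.64) + 25.381 − 16.071 = 84.17 → 84.2°C

84.2°C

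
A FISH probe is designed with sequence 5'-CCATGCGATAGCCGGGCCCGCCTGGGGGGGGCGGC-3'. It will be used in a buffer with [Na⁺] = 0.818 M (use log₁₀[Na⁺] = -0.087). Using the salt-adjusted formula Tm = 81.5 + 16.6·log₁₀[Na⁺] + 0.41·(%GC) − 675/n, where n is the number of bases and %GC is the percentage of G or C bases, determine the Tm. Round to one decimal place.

94.7°C

Length n = 35. Scanning the sequence gives A=3, G=17, C=12, T=3.
G+C = 29, so %GC = 29/35 × 100 = 82.857%
Salt term: 16.6 × (-0.087) = -1.444
GC term: 0.41 × 82.857 = 33.971; length term: −675/35 = −19.286
Tm = 81.5 + (-1.444) + 33.971 − 19.286 = 94.741 → 94.7°C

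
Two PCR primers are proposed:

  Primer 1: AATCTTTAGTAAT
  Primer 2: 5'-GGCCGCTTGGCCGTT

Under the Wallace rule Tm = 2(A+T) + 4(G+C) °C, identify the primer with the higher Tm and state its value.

Primer 1: A+T=11, G+C=2 → Tm = 2(11)+4(2) = 30°C
Primer 2: A+T=4, G+C=11 → Tm = 2(4)+4(11) = 52°C
30°C vs 52°C → primer 2 is higher.

Primer 2, 52°C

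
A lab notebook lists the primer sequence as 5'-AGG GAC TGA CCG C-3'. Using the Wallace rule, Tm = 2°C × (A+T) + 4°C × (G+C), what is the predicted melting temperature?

Base counts: T=1, C=4, G=5, A=3
A+T = 4, G+C = 9
Tm = 2×4 + 4×9 = 44°C

44°C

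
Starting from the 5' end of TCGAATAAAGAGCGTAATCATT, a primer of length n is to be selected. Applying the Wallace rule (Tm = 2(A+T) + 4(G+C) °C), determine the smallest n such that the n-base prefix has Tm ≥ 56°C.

First 20 bases: TCGAATAAAGAGCGTAATCA → Tm = 54°C (< 56°C)
First 21 bases: TCGAATAAAGAGCGTAATCAT → Tm = 56°C (≥ 56°C)
Since every base adds ≥2°C, Tm only increases with n, so the threshold is first crossed at n = 21.

n = 21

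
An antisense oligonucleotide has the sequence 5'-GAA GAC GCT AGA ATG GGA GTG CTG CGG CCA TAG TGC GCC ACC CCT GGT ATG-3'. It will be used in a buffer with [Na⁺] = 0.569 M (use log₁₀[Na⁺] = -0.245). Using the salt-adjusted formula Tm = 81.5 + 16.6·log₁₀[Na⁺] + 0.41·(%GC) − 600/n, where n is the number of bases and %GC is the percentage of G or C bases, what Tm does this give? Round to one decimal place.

90.6°C

Length n = 51. T=9, A=11, G=18, C=13
G+C = 31, so %GC = 31/51 × 100 = 60.784%
Salt term: 16.6 × (-0.245) = -4.067
GC term: 0.41 × 60.784 = 24.921; length term: −600/51 = −11.765
Tm = 81.5 + (-4.067) + 24.921 − 11.765 = 90.589 → 90.6°C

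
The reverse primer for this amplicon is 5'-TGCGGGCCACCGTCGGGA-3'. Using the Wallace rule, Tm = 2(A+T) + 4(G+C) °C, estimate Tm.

G=8, A=2, C=6, T=2
AT pairs contribute 4, GC pairs contribute 14.
Tm = 2×4 + 4×14 = 64°C

64°C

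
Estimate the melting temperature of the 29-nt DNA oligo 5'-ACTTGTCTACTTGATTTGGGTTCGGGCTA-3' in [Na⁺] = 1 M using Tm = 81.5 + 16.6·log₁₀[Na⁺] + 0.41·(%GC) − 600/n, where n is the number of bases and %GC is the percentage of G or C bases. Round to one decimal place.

Length n = 29. T=12, G=8, A=4, C=5
G+C = 13, so %GC = 13/29 × 100 = 44.828%
Salt term: 16.6 × (0) = 0
GC term: 0.41 × 44.828 = 18.379; length term: −600/29 = −20.69
Tm = 81.5 + (0) + 18.379 − 20.69 = 79.189 → 79.2°C

79.2°C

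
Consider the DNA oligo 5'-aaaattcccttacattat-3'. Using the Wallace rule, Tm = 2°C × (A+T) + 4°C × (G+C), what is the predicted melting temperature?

Scanning the sequence gives A=7, C=4, G=0, T=7.
AT pairs contribute 14, GC pairs contribute 4.
Tm = 4·4 + 2·14 = 16 + 28 = 44°C

44°C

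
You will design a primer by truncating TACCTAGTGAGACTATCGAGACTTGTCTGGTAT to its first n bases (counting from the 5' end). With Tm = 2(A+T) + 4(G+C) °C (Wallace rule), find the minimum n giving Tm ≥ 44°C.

n = 16

First 15 bases: TACCTAGTGAGACTA → Tm = 42°C (< 44°C)
First 16 bases: TACCTAGTGAGACTAT → Tm = 44°C (≥ 44°C)
Since every base adds ≥2°C, Tm only increases with n, so the threshold is first crossed at n = 16.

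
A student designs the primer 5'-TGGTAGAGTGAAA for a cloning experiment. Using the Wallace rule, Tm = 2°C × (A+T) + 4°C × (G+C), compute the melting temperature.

36°C

Scanning the sequence gives A=5, C=0, G=5, T=3.
So N_AT = 8 and N_GC = 5.
Tm = 2×8 + 4×5 = 36°C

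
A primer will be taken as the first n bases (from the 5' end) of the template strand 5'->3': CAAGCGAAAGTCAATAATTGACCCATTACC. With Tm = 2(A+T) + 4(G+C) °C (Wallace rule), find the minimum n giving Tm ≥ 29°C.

First 9 bases: CAAGCGAAA → Tm = 26°C (< 29°C)
First 10 bases: CAAGCGAAAG → Tm = 30°C (≥ 29°C)
Each additional base adds 2°C (A/T) or 4°C (G/C), so Tm is non-decreasing in n; n = 10 is the first length to reach 29°C.

n = 10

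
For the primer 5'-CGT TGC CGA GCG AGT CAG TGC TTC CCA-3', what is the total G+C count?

17

Counting bases: G=8, C=9, A=4, T=6
G+C = 8 + 9 = 17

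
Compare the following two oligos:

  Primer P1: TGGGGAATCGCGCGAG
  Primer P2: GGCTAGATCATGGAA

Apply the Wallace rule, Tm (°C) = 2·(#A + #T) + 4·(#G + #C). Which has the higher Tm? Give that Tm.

Primer P1, 54°C

Primer P1: A+T=5, G+C=11 → Tm = 2(5)+4(11) = 54°C
Primer P2: A+T=8, G+C=7 → Tm = 2(8)+4(7) = 44°C
54°C vs 44°C → primer P1 is higher.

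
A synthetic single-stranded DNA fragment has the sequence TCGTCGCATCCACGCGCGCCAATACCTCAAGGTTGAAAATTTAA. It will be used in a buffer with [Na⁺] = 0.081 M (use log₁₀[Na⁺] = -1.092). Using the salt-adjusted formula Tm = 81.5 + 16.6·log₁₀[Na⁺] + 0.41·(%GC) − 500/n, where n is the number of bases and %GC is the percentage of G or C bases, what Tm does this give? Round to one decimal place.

Length n = 44. Scanning the sequence gives G=8, C=13, T=10, A=13.
G+C = 21, so %GC = 21/44 × 100 = 47.727%
Salt term: 16.6 × (-1.092) = -18.127
GC term: 0.41 × 47.727 = 19.568; length term: −500/44 = −11.364
Tm = 81.5 + (-18.127) + 19.568 − 11.364 = 71.577 → 71.6°C

71.6°C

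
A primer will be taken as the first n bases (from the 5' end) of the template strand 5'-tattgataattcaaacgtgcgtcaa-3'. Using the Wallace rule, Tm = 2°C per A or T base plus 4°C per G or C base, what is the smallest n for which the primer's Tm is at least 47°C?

First 18 bases: TATTGATAATTCAAACGT → Tm = 44°C (< 47°C)
First 19 bases: TATTGATAATTCAAACGTG → Tm = 48°C (≥ 47°C)
Since every base adds ≥2°C, Tm only increases with n, so the threshold is first crossed at n = 19.

n = 19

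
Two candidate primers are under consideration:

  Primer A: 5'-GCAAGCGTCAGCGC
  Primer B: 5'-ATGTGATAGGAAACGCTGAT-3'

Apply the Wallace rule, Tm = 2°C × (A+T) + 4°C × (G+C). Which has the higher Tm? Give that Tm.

Primer B, 56°C

Primer A: A+T=4, G+C=10 → Tm = 2(4)+4(10) = 48°C
Primer B: A+T=12, G+C=8 → Tm = 2(12)+4(8) = 56°C
48°C vs 56°C → primer B is higher.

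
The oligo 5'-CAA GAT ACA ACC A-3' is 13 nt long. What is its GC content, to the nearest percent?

Scanning the sequence gives T=1, A=7, G=1, C=4.
G+C = 1 + 4 = 5 out of 13 bases
%GC = 5/13 × 100 = 38.46% ≈ 38%

38%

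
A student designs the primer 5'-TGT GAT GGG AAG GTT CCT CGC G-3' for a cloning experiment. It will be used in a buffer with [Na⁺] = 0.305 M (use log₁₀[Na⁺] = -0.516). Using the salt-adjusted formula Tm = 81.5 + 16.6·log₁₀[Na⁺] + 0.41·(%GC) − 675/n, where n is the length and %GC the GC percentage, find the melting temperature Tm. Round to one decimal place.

Length n = 22. G=9, T=6, C=4, A=3
G+C = 13, so %GC = 13/22 × 100 = 59.091%
Salt term: 16.6 × (-0.516) = -8.566
GC term: 0.41 × 59.091 = 24.227; length term: −675/22 = −30.682
Tm = 81.5 + (-8.566) + 24.227 − 30.682 = 66.479 → 66.5°C

66.5°C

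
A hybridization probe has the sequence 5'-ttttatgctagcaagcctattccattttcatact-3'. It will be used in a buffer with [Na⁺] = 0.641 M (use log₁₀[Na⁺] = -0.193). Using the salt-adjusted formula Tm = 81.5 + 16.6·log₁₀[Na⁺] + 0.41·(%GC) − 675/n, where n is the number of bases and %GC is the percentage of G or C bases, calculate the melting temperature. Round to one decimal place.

71.7°C

Length n = 34. Counting bases: G=3, C=8, T=15, A=8
G+C = 11, so %GC = 11/34 × 100 = 32.353%
Salt term: 16.6 × (-0.193) = -3.204
GC term: 0.41 × 32.353 = 13.265; length term: −675/34 = −19.853
Tm = 81.5 + (-3.204) + 13.265 − 19.853 = 71.708 → 71.7°C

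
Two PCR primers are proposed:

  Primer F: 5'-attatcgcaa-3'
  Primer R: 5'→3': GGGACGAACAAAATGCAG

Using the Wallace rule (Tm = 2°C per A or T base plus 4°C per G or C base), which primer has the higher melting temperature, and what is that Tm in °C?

Primer R, 54°C

Primer F: A+T=7, G+C=3 → Tm = 2(7)+4(3) = 26°C
Primer R: A+T=9, G+C=9 → Tm = 2(9)+4(9) = 54°C
26°C vs 54°C → primer R is higher.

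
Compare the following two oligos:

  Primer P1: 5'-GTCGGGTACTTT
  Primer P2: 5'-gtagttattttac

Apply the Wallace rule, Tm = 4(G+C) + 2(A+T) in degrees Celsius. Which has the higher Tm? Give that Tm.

Primer P1: A+T=6, G+C=6 → Tm = 2(6)+4(6) = 36°C
Primer P2: A+T=10, G+C=3 → Tm = 2(10)+4(3) = 32°C
36°C vs 32°C → primer P1 is higher.

Primer P1, 36°C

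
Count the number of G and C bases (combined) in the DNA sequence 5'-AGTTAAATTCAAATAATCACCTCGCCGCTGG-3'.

13

T=8, G=5, A=10, C=8
Total G or C: 5 + 8 = 13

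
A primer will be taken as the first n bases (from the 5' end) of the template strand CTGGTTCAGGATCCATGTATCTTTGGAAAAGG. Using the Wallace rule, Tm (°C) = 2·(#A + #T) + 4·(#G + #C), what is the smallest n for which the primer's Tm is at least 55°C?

n = 19

First 18 bases: CTGGTTCAGGATCCATGT → Tm = 54°C (< 55°C)
First 19 bases: CTGGTTCAGGATCCATGTA → Tm = 56°C (≥ 55°C)
Each additional base adds 2°C (A/T) or 4°C (G/C), so Tm is non-decreasing in n; n = 19 is the first length to reach 55°C.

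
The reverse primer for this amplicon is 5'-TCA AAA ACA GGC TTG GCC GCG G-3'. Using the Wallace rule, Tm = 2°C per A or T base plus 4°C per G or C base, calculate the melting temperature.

70°C

Base counts: G=7, A=6, T=3, C=6
AT pairs contribute 9, GC pairs contribute 13.
Tm = 4·13 + 2·9 = 52 + 18 = 70°C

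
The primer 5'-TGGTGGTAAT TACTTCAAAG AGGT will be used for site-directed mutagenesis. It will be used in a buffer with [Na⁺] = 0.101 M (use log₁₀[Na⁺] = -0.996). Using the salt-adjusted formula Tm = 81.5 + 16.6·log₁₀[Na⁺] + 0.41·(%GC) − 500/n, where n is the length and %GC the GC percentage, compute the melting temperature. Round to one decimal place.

Length n = 24. Scanning the sequence gives G=7, A=7, T=8, C=2.
G+C = 9, so %GC = 9/24 × 100 = 37.5%
Salt term: 16.6 × (-0.996) = -16.534
GC term: 0.41 × 37.5 = 15.375; length term: −500/24 = −20.833
Tm = 81.5 + (-16.534) + 15.375 − 20.833 = 59.508 → 59.5°C

59.5°C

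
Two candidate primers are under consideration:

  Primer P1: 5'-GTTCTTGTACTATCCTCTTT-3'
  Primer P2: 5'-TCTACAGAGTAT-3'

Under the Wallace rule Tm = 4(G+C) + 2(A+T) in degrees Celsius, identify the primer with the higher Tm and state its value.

Primer P1: A+T=13, G+C=7 → Tm = 2(13)+4(7) = 54°C
Primer P2: A+T=8, G+C=4 → Tm = 2(8)+4(4) = 32°C
54°C vs 32°C → primer P1 is higher.

Primer P1, 54°C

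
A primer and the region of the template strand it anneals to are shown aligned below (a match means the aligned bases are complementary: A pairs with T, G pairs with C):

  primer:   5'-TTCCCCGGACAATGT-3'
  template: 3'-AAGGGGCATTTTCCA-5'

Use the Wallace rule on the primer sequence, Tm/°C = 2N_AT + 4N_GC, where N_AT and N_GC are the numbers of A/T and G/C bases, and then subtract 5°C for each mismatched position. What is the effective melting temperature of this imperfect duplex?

Primer base counts: A=3, T=4, G=3, C=5 → A+T=7, G+C=8
Perfect-match Tm = 2(7) + 4(8) = 14 + 32 = 46°C
Mismatches (positions where the bases are not complementary): 3 (at positions 8, 10, 13)
Effective Tm = 46 − 3×5 = 46 − 15 = 31°C

31°C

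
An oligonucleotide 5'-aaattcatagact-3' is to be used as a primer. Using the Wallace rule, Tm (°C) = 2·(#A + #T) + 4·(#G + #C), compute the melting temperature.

32°C

G=1, A=6, C=2, T=4
So N_AT = 10 and N_GC = 3.
Tm = 2×10 + 4×3 = 32°C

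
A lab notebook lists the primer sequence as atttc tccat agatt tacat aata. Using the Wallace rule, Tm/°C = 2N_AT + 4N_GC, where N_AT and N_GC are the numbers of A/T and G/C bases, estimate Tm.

58°C

T=10, G=1, A=9, C=4
So N_AT = 19 and N_GC = 5.
Tm = 2×19 + 4×5 = 58°C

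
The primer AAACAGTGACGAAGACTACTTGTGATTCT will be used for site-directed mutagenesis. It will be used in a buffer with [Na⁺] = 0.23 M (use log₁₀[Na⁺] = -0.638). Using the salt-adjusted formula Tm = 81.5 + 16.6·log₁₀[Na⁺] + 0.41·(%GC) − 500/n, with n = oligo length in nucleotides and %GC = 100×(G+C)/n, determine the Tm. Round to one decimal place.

69.2°C

Length n = 29. Base counts: A=10, C=5, T=8, G=6
G+C = 11, so %GC = 11/29 × 100 = 37.931%
Salt term: 16.6 × (-0.638) = -10.591
GC term: 0.41 × 37.931 = 15.552; length term: −500/29 = −17.241
Tm = 81.5 + (-10.591) + 15.552 − 17.241 = 69.22 → 69.2°C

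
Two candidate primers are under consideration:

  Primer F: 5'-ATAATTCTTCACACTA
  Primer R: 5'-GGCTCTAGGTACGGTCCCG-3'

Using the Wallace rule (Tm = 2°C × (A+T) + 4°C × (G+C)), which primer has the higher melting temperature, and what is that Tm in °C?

Primer F: A+T=12, G+C=4 → Tm = 2(12)+4(4) = 40°C
Primer R: A+T=6, G+C=13 → Tm = 2(6)+4(13) = 64°C
40°C vs 64°C → primer R is higher.

Primer R, 64°C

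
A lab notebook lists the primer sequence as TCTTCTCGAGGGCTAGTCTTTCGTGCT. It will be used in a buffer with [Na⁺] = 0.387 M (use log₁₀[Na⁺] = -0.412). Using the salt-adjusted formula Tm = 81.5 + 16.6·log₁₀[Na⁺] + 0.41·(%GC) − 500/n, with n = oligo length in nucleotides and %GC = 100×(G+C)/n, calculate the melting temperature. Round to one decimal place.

77.4°C

Length n = 27. Scanning the sequence gives A=2, C=7, G=7, T=11.
G+C = 14, so %GC = 14/27 × 100 = 51.852%
Salt term: 16.6 × (-0.412) = -6.839
GC term: 0.41 × 51.852 = 21.259; length term: −500/27 = −18.519
Tm = 81.5 + (-6.839) + 21.259 − 18.519 = 77.401 → 77.4°C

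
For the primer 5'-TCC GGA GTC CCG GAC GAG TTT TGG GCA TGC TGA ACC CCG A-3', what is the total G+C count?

Base counts: A=7, C=12, T=8, G=13
G+C = 13 + 12 = 25

25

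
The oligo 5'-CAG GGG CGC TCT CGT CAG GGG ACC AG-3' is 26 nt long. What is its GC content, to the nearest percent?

Counting bases: C=8, A=4, T=3, G=11
G+C = 11 + 8 = 19 out of 26 bases
%GC = 19/26 × 100 = 73.08% ≈ 73%

73%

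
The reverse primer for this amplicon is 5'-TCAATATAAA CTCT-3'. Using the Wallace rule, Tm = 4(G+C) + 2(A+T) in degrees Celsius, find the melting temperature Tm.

Scanning the sequence gives G=0, T=5, A=6, C=3.
So N_AT = 11 and N_GC = 3.
Tm = 2×11 + 4×3 = 34°C

34°C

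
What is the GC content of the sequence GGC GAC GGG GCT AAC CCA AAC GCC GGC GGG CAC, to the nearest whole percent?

Base counts: G=13, T=1, A=7, C=12
G+C = 13 + 12 = 25 out of 33 bases
%GC = 25/33 × 100 = 75.76% ≈ 76%

76%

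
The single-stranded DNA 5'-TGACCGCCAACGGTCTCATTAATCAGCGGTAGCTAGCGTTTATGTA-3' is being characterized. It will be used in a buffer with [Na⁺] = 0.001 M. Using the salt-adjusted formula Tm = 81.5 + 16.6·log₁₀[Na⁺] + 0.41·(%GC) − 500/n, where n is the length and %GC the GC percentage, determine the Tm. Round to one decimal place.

Length n = 46. Base counts: T=13, G=11, C=11, A=11
G+C = 22, so %GC = 22/46 × 100 = 47.826%
Salt term: 16.6 × (-3) = -49.8
GC term: 0.41 × 47.826 = 19.609; length term: −500/46 = −10.87
Tm = 81.5 + (-49.8) + 19.609 − 10.87 = 40.439 → 40.4°C

40.4°C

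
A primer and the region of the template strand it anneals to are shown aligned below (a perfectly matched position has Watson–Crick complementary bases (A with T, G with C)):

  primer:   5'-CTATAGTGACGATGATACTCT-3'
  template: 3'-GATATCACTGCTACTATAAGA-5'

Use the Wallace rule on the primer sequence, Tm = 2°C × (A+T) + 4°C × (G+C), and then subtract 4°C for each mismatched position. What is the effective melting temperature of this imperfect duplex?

Primer base counts: A=6, T=7, G=4, C=4 → A+T=13, G+C=8
Perfect-match Tm = 2(13) + 4(8) = 26 + 32 = 58°C
Mismatches (positions where the bases are not complementary): 1 (at position 18)
Effective Tm = 58 − 1×4 = 58 − 4 = 54°C

54°C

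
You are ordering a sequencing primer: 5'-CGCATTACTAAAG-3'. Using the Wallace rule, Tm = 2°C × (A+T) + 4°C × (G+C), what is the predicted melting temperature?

36°C

Counting bases: G=2, T=3, C=3, A=5
AT pairs contribute 8, GC pairs contribute 5.
Tm = 4·5 + 2·8 = 20 + 16 = 36°C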